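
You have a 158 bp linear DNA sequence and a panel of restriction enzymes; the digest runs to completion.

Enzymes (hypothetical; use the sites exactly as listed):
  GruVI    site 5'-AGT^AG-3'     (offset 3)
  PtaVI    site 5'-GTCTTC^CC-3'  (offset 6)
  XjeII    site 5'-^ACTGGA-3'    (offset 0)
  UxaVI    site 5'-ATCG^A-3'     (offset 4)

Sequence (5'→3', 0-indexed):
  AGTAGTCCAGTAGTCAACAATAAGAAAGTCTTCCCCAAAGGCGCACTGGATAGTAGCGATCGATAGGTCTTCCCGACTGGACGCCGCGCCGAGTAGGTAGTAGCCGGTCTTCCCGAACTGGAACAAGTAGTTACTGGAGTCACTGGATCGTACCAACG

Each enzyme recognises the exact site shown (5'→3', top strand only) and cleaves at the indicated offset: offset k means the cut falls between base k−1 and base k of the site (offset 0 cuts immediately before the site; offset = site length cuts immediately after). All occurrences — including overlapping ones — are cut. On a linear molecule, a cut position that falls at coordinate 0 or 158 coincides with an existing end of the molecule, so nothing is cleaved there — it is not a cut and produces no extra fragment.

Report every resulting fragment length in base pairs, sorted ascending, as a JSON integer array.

[3,3,4,4,7,8,8,9,10,10,11,11,12,17,19,22]

Site scan:
  GruVI AGTAG/3: at [0, 8, 51, 91, 98, 125] ⇒ [3, 11, 54, 94, 101, 128]
  PtaVI GTCTTCCC/6: at [27, 66, 106] ⇒ [33, 72, 112]
  XjeII ACTGGA/0: at [44, 75, 116, 132, 141] ⇒ [44, 75, 116, 132, 141]
  UxaVI ATCGA/4: at [58] ⇒ [62]

All cut coordinates (distinct, sorted): [3, 11, 33, 44, 54, 62, 72, 75, 94, 101, 112, 116, 128, 132, 141]

Fragment lengths:
  [0,3): 3 bp
  [3,11): 8 bp
  [11,33): 22 bp
  [33,44): 11 bp
  [44,54): 10 bp
  [54,62): 8 bp
  [62,72): 10 bp
  [72,75): 3 bp
  [75,94): 19 bp
  [94,101): 7 bp
  [101,112): 11 bp
  [112,116): 4 bp
  [116,128): 12 bp
  [128,132): 4 bp
  [132,141): 9 bp
  [141,158): 17 bp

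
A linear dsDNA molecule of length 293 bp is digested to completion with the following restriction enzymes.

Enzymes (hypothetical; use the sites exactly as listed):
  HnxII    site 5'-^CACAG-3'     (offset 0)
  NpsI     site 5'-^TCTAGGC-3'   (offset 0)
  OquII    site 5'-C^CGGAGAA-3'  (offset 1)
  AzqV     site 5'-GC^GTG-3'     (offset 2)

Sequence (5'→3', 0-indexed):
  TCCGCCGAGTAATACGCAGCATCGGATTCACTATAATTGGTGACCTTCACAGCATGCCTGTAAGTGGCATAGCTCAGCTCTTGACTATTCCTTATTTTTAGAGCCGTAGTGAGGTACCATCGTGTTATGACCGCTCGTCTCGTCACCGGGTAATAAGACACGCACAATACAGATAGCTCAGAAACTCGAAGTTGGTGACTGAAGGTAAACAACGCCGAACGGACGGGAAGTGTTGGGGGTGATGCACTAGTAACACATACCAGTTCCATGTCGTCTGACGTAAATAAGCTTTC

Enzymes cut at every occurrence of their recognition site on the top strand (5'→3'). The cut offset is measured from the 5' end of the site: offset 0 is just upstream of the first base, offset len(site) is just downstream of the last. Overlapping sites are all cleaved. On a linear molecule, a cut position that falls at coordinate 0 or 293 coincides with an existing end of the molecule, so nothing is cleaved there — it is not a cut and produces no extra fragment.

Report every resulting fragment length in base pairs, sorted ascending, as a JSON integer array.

Scan for sites:
  HnxII (CACAG, off=0): starts [47] → cuts [47]
  NpsI (TCTAGGC, off=0): no sites
  OquII (CCGGAGAA, off=1): no sites
  AzqV (GCGTG, off=2): no sites

Pooled cuts: [47]

Fragment lengths:
  [0,47): 47 bp
  [47,293): 246 bp

[47,246]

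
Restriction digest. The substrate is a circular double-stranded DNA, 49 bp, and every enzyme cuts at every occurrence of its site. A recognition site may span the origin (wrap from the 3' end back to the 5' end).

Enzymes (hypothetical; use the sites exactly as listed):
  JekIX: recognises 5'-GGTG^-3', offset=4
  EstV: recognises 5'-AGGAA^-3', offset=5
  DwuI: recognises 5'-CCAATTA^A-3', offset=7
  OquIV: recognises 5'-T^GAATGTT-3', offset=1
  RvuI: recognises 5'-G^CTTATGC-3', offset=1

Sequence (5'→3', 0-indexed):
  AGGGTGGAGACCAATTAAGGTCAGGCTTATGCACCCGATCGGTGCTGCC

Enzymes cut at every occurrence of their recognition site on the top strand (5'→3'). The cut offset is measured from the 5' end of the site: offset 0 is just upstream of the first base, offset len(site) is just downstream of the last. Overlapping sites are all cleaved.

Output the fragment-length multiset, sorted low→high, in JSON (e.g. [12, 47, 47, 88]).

Scan for sites:
  JekIX GGTG/4: at [2, 40] ⇒ [6, 44]
  EstV (AGGAA, off=5): no sites
  DwuI CCAATTAA/7: at [10] ⇒ [17]
  OquIV (TGAATGTT, off=1): no sites
  RvuI GCTTATGC/1: at [24] ⇒ [25]

All cut coordinates (distinct, sorted): [6, 17, 25, 44]

Fragment lengths:
  6→17: 11 bp
  17→25: 8 bp
  25→44: 19 bp
  44→6 (wrap): 49-44+6 = 11 bp

[8,11,11,19]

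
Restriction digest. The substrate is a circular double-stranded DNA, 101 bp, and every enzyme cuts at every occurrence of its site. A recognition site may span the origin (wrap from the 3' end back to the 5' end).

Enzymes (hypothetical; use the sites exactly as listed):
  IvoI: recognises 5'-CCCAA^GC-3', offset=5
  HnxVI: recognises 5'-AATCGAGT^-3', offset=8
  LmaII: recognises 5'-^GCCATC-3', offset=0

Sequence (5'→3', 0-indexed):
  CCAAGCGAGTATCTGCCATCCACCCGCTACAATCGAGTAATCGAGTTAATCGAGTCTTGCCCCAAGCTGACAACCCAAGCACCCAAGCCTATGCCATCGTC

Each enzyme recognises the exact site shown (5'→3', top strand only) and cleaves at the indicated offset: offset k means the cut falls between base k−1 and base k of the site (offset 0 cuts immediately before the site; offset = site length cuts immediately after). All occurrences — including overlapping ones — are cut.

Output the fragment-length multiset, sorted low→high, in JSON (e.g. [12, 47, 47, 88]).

Scan for sites:
  IvoI CCCAAGC/5: at [60, 73, 81, 100] ⇒ [4, 65, 78, 86]
  HnxVI AATCGAGT/8: at [30, 38, 47] ⇒ [38, 46, 55]
  LmaII GCCATC/0: at [14, 92] ⇒ [14, 92]

All cut coordinates (distinct, sorted): [4, 14, 38, 46, 55, 65, 78, 86, 92]

Fragment lengths:
  4→14: 10 bp
  14→38: 24 bp
  38→46: 8 bp
  46→55: 9 bp
  55→65: 10 bp
  65→78: 13 bp
  78→86: 8 bp
  86→92: 6 bp
  92→4 (wrap): 101-92+4 = 13 bp

[6,8,8,9,10,10,13,13,24]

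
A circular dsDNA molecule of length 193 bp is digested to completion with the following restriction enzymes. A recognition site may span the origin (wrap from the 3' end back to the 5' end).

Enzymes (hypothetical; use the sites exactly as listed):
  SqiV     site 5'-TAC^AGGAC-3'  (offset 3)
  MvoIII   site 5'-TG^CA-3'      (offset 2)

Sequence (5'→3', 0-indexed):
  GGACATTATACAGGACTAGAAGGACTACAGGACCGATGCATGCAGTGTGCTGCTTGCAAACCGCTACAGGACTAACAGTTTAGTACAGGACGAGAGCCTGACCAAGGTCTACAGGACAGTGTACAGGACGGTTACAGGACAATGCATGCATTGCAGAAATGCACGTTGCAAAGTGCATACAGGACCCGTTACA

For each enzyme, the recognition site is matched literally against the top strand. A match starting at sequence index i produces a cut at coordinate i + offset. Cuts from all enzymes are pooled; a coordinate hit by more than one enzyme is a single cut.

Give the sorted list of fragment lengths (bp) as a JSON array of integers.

Site scan:
  SqiV TACAGGAC/3: at [8, 25, 64, 83, 109, 121, 132, 177, 189] ⇒ [11, 28, 67, 86, 112, 124, 135, 180, 192]
  MvoIII TGCA/2: at [36, 40, 54, 142, 146, 151, 159, 166, 173] ⇒ [38, 42, 56, 144, 148, 153, 161, 168, 175]

Pooled cuts: [11, 28, 38, 42, 56, 67, 86, 112, 124, 135, 144, 148, 153, 161, 168, 175, 180, 192]

Fragments:
  11→28: 17 bp
  28→38: 10 bp
  38→42: 4 bp
  42→56: 14 bp
  56→67: 11 bp
  67→86: 19 bp
  86→112: 26 bp
  112→124: 12 bp
  124→135: 11 bp
  135→144: 9 bp
  144→148: 4 bp
  148→153: 5 bp
  153→161: 8 bp
  161→168: 7 bp
  168→175: 7 bp
  175→180: 5 bp
  180→192: 12 bp
  192→11 (wrap): 193-192+11 = 12 bp

[4,4,5,5,7,7,8,9,10,11,11,12,12,12,14,17,19,26]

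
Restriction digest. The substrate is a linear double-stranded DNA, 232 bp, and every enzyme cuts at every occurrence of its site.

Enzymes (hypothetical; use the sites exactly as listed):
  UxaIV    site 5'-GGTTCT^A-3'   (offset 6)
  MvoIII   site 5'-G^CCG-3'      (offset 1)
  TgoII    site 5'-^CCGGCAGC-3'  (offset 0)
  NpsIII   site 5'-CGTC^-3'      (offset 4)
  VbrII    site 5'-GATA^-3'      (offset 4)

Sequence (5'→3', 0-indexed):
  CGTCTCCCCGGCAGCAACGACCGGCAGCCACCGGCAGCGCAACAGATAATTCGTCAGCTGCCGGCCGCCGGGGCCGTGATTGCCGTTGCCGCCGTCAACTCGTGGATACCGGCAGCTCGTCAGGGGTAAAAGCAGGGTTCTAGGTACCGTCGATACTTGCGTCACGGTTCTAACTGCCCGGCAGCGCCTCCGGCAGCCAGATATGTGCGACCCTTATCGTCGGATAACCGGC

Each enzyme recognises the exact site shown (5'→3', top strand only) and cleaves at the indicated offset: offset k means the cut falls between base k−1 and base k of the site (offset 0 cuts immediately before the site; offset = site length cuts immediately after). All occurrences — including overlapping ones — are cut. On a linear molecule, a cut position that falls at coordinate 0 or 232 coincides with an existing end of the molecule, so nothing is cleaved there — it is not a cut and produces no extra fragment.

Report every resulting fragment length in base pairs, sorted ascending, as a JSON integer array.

Scan for sites:
  UxaIV (GGTTCTA, off=6): starts [135, 165] → cuts [141, 171]
  MvoIII (GCCG, off=1): starts [59, 63, 66, 72, 81, 87, 90] → cuts [60, 64, 67, 73, 82, 88, 91]
  TgoII (CCGGCAGC, off=0): starts [7, 20, 30, 108, 177, 189] → cuts [7, 20, 30, 108, 177, 189]
  NpsIII (CGTC, off=4): starts [0, 51, 92, 117, 147, 159, 217] → cuts [4, 55, 96, 121, 151, 163, 221]
  VbrII (GATA, off=4): starts [44, 104, 151, 199, 222] → cuts [48, 108, 155, 203, 226]

Pooled cuts: [4, 7, 20, 30, 48, 55, 60, 64, 67, 73, 82, 88, 91, 96, 108, 121, 141, 151, 155, 163, 171, 177, 189, 203, 221, 226]

Fragments:
  [0,4): 4 bp
  [4,7): 3 bp
  [7,20): 13 bp
  [20,30): 10 bp
  [30,48): 18 bp
  [48,55): 7 bp
  [55,60): 5 bp
  [60,64): 4 bp
  [64,67): 3 bp
  [67,73): 6 bp
  [73,82): 9 bp
  [82,88): 6 bp
  [88,91): 3 bp
  [91,96): 5 bp
  [96,108): 12 bp
  [108,121): 13 bp
  [121,141): 20 bp
  [141,151): 10 bp
  [151,155): 4 bp
  [155,163): 8 bp
  [163,171): 8 bp
  [171,177): 6 bp
  [177,189): 12 bp
  [189,203): 14 bp
  [203,221): 18 bp
  [221,226): 5 bp
  [226,232): 6 bp

[3,3,3,4,4,4,5,5,5,6,6,6,6,7,8,8,9,10,10,12,12,13,13,14,18,18,20]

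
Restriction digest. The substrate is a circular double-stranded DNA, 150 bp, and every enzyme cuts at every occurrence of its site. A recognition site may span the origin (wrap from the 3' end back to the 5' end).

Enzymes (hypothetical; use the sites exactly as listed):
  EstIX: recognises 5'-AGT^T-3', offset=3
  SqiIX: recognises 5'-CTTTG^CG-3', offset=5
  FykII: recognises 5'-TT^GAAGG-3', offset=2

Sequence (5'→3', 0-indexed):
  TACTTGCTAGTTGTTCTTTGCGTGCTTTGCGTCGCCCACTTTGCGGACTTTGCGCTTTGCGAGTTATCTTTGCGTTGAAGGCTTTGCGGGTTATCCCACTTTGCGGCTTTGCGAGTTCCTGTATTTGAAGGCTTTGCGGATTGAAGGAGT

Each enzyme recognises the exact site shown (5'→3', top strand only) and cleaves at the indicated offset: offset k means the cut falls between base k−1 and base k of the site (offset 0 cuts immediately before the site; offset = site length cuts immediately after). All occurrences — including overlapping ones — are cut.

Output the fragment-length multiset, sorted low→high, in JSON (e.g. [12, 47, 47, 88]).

[4,5,5,6,7,8,8,8,9,9,9,10,10,10,11,14,17]

Per-enzyme occurrences:
  EstIX (AGTT, off=3): starts [8, 61, 113, 147] → cuts [0, 11, 64, 116]
  SqiIX (CTTTGCG, off=5): starts [15, 24, 38, 47, 54, 67, 81, 98, 106, 131] → cuts [20, 29, 43, 52, 59, 72, 86, 103, 111, 136]
  FykII (TTGAAGG, off=2): starts [74, 124, 140] → cuts [76, 126, 142]

All cut coordinates (distinct, sorted): [0, 11, 20, 29, 43, 52, 59, 64, 72, 76, 86, 103, 111, 116, 126, 136, 142]

Fragment lengths:
  0→11: 11 bp
  11→20: 9 bp
  20→29: 9 bp
  29→43: 14 bp
  43→52: 9 bp
  52→59: 7 bp
  59→64: 5 bp
  64→72: 8 bp
  72→76: 4 bp
  76→86: 10 bp
  86→103: 17 bp
  103→111: 8 bp
  111→116: 5 bp
  116→126: 10 bp
  126→136: 10 bp
  136→142: 6 bp
  142→0 (wrap): 150-142+0 = 8 bp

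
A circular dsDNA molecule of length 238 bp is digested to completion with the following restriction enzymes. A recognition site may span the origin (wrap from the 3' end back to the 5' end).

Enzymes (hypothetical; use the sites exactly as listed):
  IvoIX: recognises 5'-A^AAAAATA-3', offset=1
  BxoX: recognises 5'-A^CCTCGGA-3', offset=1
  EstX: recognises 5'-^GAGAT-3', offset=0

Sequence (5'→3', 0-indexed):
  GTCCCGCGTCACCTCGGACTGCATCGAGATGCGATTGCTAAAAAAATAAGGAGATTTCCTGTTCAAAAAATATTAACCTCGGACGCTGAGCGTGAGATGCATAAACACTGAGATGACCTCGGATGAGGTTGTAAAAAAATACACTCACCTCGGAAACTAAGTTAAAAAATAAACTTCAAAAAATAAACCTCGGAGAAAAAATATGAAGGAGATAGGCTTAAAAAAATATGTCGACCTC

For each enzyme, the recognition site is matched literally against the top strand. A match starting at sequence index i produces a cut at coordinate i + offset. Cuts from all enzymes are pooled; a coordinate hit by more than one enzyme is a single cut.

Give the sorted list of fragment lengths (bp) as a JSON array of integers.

Scan for sites:
  IvoIX AAAAAATA/1: at [40, 64, 133, 163, 177, 195, 220] ⇒ [41, 65, 134, 164, 178, 196, 221]
  BxoX ACCTCGGA/1: at [10, 75, 115, 146, 186] ⇒ [11, 76, 116, 147, 187]
  EstX GAGAT/0: at [25, 50, 93, 109, 208] ⇒ [25, 50, 93, 109, 208]

All cut coordinates (distinct, sorted): [11, 25, 41, 50, 65, 76, 93, 109, 116, 134, 147, 164, 178, 187, 196, 208, 221]

Fragments:
  11→25: 14 bp
  25→41: 16 bp
  41→50: 9 bp
  50→65: 15 bp
  65→76: 11 bp
  76→93: 17 bp
  93→109: 16 bp
  109→116: 7 bp
  116→134: 18 bp
  134→147: 13 bp
  147→164: 17 bp
  164→178: 14 bp
  178→187: 9 bp
  187→196: 9 bp
  196→208: 12 bp
  208→221: 13 bp
  221→11 (wrap): 238-221+11 = 28 bp

[7,9,9,9,11,12,13,13,14,14,15,16,16,17,17,18,28]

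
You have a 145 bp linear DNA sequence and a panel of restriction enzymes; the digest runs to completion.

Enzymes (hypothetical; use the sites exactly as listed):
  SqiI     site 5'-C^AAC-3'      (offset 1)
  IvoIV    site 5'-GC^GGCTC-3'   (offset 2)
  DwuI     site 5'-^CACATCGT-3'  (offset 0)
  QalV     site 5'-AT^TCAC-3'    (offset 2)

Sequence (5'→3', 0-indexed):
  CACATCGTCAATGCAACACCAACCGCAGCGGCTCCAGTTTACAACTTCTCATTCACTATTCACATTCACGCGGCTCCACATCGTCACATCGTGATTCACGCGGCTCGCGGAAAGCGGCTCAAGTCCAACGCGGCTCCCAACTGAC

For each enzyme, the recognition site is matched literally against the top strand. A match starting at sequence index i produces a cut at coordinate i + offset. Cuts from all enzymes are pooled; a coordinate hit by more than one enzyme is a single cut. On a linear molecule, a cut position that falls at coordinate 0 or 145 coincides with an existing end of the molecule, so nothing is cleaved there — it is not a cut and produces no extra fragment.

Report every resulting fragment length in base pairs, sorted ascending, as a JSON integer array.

Scan for sites:
  SqiI (CAAC, off=1): starts [13, 19, 41, 125, 137] → cuts [14, 20, 42, 126, 138]
  IvoIV (GCGGCTC, off=2): starts [27, 69, 99, 113, 129] → cuts [29, 71, 101, 115, 131]
  DwuI (CACATCGT, off=0): starts [0, 76, 84] → cuts [76, 84] (position 0 is a terminus of the linear molecule — no cut)
  QalV (ATTCAC, off=2): starts [50, 57, 63, 93] → cuts [52, 59, 65, 95]

Pooled cuts: [14, 20, 29, 42, 52, 59, 65, 71, 76, 84, 95, 101, 115, 126, 131, 138]

Fragments:
  [0,14): 14 bp
  [14,20): 6 bp
  [20,29): 9 bp
  [29,42): 13 bp
  [42,52): 10 bp
  [52,59): 7 bp
  [59,65): 6 bp
  [65,71): 6 bp
  [71,76): 5 bp
  [76,84): 8 bp
  [84,95): 11 bp
  [95,101): 6 bp
  [101,115): 14 bp
  [115,126): 11 bp
  [126,131): 5 bp
  [131,138): 7 bp
  [138,145): 7 bp

[5,5,6,6,6,6,7,7,7,8,9,10,11,11,13,14,14]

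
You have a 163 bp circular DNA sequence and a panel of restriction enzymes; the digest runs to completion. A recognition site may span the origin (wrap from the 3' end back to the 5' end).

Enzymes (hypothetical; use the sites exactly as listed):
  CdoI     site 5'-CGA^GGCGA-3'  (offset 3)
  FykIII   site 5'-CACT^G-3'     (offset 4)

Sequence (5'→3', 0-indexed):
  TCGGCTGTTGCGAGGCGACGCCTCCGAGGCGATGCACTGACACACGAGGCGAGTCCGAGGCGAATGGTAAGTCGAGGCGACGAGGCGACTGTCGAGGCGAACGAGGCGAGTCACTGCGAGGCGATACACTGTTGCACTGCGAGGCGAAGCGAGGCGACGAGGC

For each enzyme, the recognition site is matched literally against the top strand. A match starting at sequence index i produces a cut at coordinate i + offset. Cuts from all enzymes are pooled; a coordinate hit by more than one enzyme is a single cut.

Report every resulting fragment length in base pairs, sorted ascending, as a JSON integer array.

[4,4,8,8,9,9,10,11,11,11,11,12,14,17,24]

Per-enzyme occurrences:
  CdoI (CGAGGCGA, off=3): starts [10, 24, 44, 55, 72, 80, 92, 101, 116, 139, 149] → cuts [13, 27, 47, 58, 75, 83, 95, 104, 119, 142, 152]
  FykIII (CACTG, off=4): starts [34, 111, 126, 134] → cuts [38, 115, 130, 138]

Pooled cuts: [13, 27, 38, 47, 58, 75, 83, 95, 104, 115, 119, 130, 138, 142, 152]

Fragment lengths:
  13→27: 14 bp
  27→38: 11 bp
  38→47: 9 bp
  47→58: 11 bp
  58→75: 17 bp
  75→83: 8 bp
  83→95: 12 bp
  95→104: 9 bp
  104→115: 11 bp
  115→119: 4 bp
  119→130: 11 bp
  130→138: 8 bp
  138→142: 4 bp
  142→152: 10 bp
  152→13 (wrap): 163-152+13 = 24 bp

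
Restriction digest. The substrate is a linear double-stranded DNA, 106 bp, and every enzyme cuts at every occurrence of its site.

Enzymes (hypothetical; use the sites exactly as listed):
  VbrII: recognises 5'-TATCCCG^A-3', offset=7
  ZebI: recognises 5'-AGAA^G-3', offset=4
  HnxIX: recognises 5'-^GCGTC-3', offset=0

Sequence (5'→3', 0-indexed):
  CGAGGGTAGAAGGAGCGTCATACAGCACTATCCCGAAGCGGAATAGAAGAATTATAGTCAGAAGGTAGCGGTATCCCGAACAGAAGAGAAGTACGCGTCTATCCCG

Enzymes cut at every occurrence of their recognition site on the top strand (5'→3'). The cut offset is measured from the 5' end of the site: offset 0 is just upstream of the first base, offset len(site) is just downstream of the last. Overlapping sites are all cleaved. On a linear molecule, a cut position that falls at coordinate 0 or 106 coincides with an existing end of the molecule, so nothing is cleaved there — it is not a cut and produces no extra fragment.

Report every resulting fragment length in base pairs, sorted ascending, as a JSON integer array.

[3,4,5,7,11,12,13,15,15,21]

Site scan:
  VbrII (TATCCCGA, off=7): starts [28, 71] → cuts [35, 78]
  ZebI (AGAAG, off=4): starts [7, 44, 59, 81, 86] → cuts [11, 48, 63, 85, 90]
  HnxIX (GCGTC, off=0): starts [14, 94] → cuts [14, 94]

All cut coordinates (distinct, sorted): [11, 14, 35, 48, 63, 78, 85, 90, 94]

Fragments:
  [0,11): 11 bp
  [11,14): 3 bp
  [14,35): 21 bp
  [35,48): 13 bp
  [48,63): 15 bp
  [63,78): 15 bp
  [78,85): 7 bp
  [85,90): 5 bp
  [90,94): 4 bp
  [94,106): 12 bp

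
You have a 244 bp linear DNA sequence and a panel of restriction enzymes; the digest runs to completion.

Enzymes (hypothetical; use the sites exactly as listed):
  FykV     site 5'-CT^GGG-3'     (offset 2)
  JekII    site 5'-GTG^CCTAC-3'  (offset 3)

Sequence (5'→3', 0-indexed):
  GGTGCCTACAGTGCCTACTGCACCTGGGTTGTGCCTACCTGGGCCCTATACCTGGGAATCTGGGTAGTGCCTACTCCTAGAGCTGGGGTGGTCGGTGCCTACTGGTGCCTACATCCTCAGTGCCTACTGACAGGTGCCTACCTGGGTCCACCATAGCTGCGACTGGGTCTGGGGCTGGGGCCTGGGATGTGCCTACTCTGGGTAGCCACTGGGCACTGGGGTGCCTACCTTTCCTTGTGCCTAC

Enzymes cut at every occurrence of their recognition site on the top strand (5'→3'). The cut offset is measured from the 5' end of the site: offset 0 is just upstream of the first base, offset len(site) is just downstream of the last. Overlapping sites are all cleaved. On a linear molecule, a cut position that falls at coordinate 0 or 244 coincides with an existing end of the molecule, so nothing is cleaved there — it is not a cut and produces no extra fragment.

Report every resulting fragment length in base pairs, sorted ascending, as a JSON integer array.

Site scan:
  FykV CTGGG/2: at [23, 38, 51, 59, 82, 141, 162, 168, 174, 181, 197, 208, 215] ⇒ [25, 40, 53, 61, 84, 143, 164, 170, 176, 183, 199, 210, 217]
  JekII GTGCCTAC/3: at [1, 10, 30, 66, 94, 104, 119, 133, 188, 220, 236] ⇒ [4, 13, 33, 69, 97, 107, 122, 136, 191, 223, 239]

All cut coordinates (distinct, sorted): [4, 13, 25, 33, 40, 53, 61, 69, 84, 97, 107, 122, 136, 143, 164, 170, 176, 183, 191, 199, 210, 217, 223, 239]

Fragments:
  [0,4): 4 bp
  [4,13): 9 bp
  [13,25): 12 bp
  [25,33): 8 bp
  [33,40): 7 bp
  [40,53): 13 bp
  [53,61): 8 bp
  [61,69): 8 bp
  [69,84): 15 bp
  [84,97): 13 bp
  [97,107): 10 bp
  [107,122): 15 bp
  [122,136): 14 bp
  [136,143): 7 bp
  [143,164): 21 bp
  [164,170): 6 bp
  [170,176): 6 bp
  [176,183): 7 bp
  [183,191): 8 bp
  [191,199): 8 bp
  [199,210): 11 bp
  [210,217): 7 bp
  [217,223): 6 bp
  [223,239): 16 bp
  [239,244): 5 bp

[4,5,6,6,6,7,7,7,7,8,8,8,8,8,9,10,11,12,13,13,14,15,15,16,21]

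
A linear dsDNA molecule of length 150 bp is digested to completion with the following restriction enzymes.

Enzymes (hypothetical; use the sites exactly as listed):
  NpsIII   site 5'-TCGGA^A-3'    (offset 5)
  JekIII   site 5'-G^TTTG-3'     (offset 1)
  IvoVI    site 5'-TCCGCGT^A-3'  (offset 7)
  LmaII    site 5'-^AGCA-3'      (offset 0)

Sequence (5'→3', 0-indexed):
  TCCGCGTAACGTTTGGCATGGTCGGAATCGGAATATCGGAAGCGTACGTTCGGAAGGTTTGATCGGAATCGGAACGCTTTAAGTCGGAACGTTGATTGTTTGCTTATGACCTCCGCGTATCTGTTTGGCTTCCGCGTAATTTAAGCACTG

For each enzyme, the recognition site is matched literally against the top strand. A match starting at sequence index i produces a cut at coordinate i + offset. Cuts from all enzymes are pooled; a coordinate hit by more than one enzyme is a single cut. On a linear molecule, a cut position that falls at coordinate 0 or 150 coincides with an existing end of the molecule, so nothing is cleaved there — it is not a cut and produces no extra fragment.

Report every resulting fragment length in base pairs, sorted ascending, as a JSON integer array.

Site scan:
  NpsIII (TCGGAA, off=5): starts [21, 27, 35, 49, 62, 68, 83] → cuts [26, 32, 40, 54, 67, 73, 88]
  JekIII (GTTTG, off=1): starts [10, 56, 97, 122] → cuts [11, 57, 98, 123]
  IvoVI (TCCGCGTA, off=7): starts [0, 111, 130] → cuts [7, 118, 137]
  LmaII (AGCA, off=0): starts [143] → cuts [143]

Pooled cuts: [7, 11, 26, 32, 40, 54, 57, 67, 73, 88, 98, 118, 123, 137, 143]

Fragment lengths:
  [0,7): 7 bp
  [7,11): 4 bp
  [11,26): 15 bp
  [26,32): 6 bp
  [32,40): 8 bp
  [40,54): 14 bp
  [54,57): 3 bp
  [57,67): 10 bp
  [67,73): 6 bp
  [73,88): 15 bp
  [88,98): 10 bp
  [98,118): 20 bp
  [118,123): 5 bp
  [123,137): 14 bp
  [137,143): 6 bp
  [143,150): 7 bp

[3,4,5,6,6,6,7,7,8,10,10,14,14,15,15,20]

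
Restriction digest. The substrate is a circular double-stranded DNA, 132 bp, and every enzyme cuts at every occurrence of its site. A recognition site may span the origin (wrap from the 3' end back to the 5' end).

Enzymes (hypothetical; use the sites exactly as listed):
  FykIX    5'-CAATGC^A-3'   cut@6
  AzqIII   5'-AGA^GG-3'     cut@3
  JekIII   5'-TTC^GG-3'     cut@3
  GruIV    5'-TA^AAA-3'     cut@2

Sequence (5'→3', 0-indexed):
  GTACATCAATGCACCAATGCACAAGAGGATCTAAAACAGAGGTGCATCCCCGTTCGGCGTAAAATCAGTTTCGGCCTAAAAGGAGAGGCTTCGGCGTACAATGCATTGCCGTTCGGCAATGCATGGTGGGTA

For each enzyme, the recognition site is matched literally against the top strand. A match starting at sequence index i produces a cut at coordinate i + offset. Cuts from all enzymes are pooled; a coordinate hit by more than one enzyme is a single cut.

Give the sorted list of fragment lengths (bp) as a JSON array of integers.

[6,6,6,6,7,7,8,8,8,10,11,12,15,22]

Per-enzyme occurrences:
  FykIX (CAATGCA, off=6): starts [6, 14, 98, 116] → cuts [12, 20, 104, 122]
  AzqIII (AGAGG, off=3): starts [23, 37, 83] → cuts [26, 40, 86]
  JekIII (TTCGG, off=3): starts [52, 69, 89, 111] → cuts [55, 72, 92, 114]
  GruIV (TAAAA, off=2): starts [31, 59, 76] → cuts [33, 61, 78]

Pooled cuts: [12, 20, 26, 33, 40, 55, 61, 72, 78, 86, 92, 104, 114, 122]

Fragments:
  12→20: 8 bp
  20→26: 6 bp
  26→33: 7 bp
  33→40: 7 bp
  40→55: 15 bp
  55→61: 6 bp
  61→72: 11 bp
  72→78: 6 bp
  78→86: 8 bp
  86→92: 6 bp
  92→104: 12 bp
  104→114: 10 bp
  114→122: 8 bp
  122→12 (wrap): 132-122+12 = 22 bp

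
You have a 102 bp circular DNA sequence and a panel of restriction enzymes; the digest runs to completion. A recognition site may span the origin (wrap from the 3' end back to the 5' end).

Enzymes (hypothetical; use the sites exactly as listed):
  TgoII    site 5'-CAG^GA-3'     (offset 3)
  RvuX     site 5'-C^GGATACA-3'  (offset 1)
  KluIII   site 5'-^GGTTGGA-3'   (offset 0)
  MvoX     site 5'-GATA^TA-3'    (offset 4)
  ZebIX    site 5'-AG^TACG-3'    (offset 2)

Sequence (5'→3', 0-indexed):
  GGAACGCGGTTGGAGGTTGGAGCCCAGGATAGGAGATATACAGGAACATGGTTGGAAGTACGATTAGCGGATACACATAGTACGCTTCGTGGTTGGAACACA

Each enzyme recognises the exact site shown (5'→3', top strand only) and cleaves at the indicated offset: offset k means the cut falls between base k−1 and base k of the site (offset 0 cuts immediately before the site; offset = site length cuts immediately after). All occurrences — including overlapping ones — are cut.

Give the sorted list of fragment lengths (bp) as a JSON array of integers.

Site scan:
  TgoII CAGGA/3: at [24, 40, 100] ⇒ [1, 27, 43]
  RvuX CGGATACA/1: at [67] ⇒ [68]
  KluIII GGTTGGA/0: at [7, 14, 49, 90] ⇒ [7, 14, 49, 90]
  MvoX GATATA/4: at [34] ⇒ [38]
  ZebIX AGTACG/2: at [56, 78] ⇒ [58, 80]

All cut coordinates (distinct, sorted): [1, 7, 14, 27, 38, 43, 49, 58, 68, 80, 90]

Fragment lengths:
  1→7: 6 bp
  7→14: 7 bp
  14→27: 13 bp
  27→38: 11 bp
  38→43: 5 bp
  43→49: 6 bp
  49→58: 9 bp
  58→68: 10 bp
  68→80: 12 bp
  80→90: 10 bp
  90→1 (wrap): 102-90+1 = 13 bp

[5,6,6,7,9,10,10,11,12,13,13]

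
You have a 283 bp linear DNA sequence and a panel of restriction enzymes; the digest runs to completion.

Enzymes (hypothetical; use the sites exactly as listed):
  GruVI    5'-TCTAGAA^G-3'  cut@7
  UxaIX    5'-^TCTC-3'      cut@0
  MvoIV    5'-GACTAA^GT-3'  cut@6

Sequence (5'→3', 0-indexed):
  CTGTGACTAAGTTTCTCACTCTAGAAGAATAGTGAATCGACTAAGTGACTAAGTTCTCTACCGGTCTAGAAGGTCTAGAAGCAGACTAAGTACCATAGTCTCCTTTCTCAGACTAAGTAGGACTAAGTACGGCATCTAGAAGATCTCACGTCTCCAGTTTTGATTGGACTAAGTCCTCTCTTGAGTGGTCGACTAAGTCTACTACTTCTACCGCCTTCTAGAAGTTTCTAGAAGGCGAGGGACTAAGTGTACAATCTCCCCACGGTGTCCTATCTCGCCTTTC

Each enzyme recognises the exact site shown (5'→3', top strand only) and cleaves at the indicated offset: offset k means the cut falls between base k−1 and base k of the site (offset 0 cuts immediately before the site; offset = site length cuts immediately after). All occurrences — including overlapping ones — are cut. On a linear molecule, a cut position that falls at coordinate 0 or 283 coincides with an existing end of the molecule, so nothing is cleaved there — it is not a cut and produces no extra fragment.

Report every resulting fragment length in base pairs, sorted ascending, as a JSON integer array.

[2,2,3,4,7,7,8,8,9,9,9,10,10,10,11,11,13,13,15,17,18,18,20,22,27]

Per-enzyme occurrences:
  GruVI (TCTAGAAG, off=7): starts [19, 64, 73, 134, 216, 226] → cuts [26, 71, 80, 141, 223, 233]
  UxaIX (TCTC, off=0): starts [13, 54, 98, 105, 143, 150, 176, 254, 272] → cuts [13, 54, 98, 105, 143, 150, 176, 254, 272]
  MvoIV (GACTAAGT, off=6): starts [4, 38, 46, 83, 110, 120, 166, 190, 240] → cuts [10, 44, 52, 89, 116, 126, 172, 196, 246]

All cut coordinates (distinct, sorted): [10, 13, 26, 44, 52, 54, 71, 80, 89, 98, 105, 116, 126, 141, 143, 150, 172, 176, 196, 223, 233, 246, 254, 272]

Fragments:
  [0,10): 10 bp
  [10,13): 3 bp
  [13,26): 13 bp
  [26,44): 18 bp
  [44,52): 8 bp
  [52,54): 2 bp
  [54,71): 17 bp
  [71,80): 9 bp
  [80,89): 9 bp
  [89,98): 9 bp
  [98,105): 7 bp
  [105,116): 11 bp
  [116,126): 10 bp
  [126,141): 15 bp
  [141,143): 2 bp
  [143,150): 7 bp
  [150,172): 22 bp
  [172,176): 4 bp
  [176,196): 20 bp
  [196,223): 27 bp
  [223,233): 10 bp
  [233,246): 13 bp
  [246,254): 8 bp
  [254,272): 18 bp
  [272,283): 11 bp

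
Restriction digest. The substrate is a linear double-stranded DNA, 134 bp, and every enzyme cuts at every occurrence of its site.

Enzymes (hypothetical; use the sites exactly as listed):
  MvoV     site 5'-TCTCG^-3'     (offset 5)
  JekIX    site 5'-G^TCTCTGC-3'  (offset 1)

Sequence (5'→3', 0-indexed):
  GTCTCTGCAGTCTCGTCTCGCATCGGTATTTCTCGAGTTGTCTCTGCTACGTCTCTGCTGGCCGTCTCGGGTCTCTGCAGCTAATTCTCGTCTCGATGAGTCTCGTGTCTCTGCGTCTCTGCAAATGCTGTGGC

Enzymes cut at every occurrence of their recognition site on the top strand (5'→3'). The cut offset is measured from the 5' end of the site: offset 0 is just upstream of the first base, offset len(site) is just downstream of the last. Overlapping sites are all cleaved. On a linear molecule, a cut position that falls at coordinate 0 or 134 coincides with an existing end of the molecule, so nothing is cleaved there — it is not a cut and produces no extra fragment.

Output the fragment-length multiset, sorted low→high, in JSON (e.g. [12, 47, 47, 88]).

Site scan:
  MvoV TCTCG/5: at [10, 15, 30, 64, 85, 90, 100] ⇒ [15, 20, 35, 69, 90, 95, 105]
  JekIX GTCTCTGC/1: at [0, 39, 50, 70, 106, 114] ⇒ [1, 40, 51, 71, 107, 115]

All cut coordinates (distinct, sorted): [1, 15, 20, 35, 40, 51, 69, 71, 90, 95, 105, 107, 115]

Fragment lengths:
  [0,1): 1 bp
  [1,15): 14 bp
  [15,20): 5 bp
  [20,35): 15 bp
  [35,40): 5 bp
  [40,51): 11 bp
  [51,69): 18 bp
  [69,71): 2 bp
  [71,90): 19 bp
  [90,95): 5 bp
  [95,105): 10 bp
  [105,107): 2 bp
  [107,115): 8 bp
  [115,134): 19 bp

[1,2,2,5,5,5,8,10,11,14,15,18,19,19]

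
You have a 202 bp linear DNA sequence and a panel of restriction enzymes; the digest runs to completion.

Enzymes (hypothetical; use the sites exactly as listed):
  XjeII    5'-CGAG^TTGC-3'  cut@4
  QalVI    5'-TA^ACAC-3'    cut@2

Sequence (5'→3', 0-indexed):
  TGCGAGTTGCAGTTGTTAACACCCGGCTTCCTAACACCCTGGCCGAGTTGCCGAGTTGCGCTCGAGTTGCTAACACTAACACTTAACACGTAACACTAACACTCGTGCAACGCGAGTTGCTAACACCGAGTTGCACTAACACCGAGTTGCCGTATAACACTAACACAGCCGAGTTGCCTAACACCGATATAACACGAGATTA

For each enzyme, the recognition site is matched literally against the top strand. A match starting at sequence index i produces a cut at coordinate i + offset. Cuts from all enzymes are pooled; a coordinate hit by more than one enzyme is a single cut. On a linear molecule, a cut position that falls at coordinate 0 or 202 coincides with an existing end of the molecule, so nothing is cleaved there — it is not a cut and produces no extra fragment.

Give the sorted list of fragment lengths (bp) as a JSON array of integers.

Site scan:
  XjeII (CGAGTTGC, off=4): starts [2, 43, 51, 62, 112, 126, 142, 169] → cuts [6, 47, 55, 66, 116, 130, 146, 173]
  QalVI (TAACAC, off=2): starts [16, 31, 70, 76, 83, 90, 96, 120, 136, 154, 160, 178, 189] → cuts [18, 33, 72, 78, 85, 92, 98, 122, 138, 156, 162, 180, 191]

All cut coordinates (distinct, sorted): [6, 18, 33, 47, 55, 66, 72, 78, 85, 92, 98, 116, 122, 130, 138, 146, 156, 162, 173, 180, 191]

Fragments:
  [0,6): 6 bp
  [6,18): 12 bp
  [18,33): 15 bp
  [33,47): 14 bp
  [47,55): 8 bp
  [55,66): 11 bp
  [66,72): 6 bp
  [72,78): 6 bp
  [78,85): 7 bp
  [85,92): 7 bp
  [92,98): 6 bp
  [98,116): 18 bp
  [116,122): 6 bp
  [122,130): 8 bp
  [130,138): 8 bp
  [138,146): 8 bp
  [146,156): 10 bp
  [156,162): 6 bp
  [162,173): 11 bp
  [173,180): 7 bp
  [180,191): 11 bp
  [191,202): 11 bp

[6,6,6,6,6,6,7,7,7,8,8,8,8,10,11,11,11,11,12,14,15,18]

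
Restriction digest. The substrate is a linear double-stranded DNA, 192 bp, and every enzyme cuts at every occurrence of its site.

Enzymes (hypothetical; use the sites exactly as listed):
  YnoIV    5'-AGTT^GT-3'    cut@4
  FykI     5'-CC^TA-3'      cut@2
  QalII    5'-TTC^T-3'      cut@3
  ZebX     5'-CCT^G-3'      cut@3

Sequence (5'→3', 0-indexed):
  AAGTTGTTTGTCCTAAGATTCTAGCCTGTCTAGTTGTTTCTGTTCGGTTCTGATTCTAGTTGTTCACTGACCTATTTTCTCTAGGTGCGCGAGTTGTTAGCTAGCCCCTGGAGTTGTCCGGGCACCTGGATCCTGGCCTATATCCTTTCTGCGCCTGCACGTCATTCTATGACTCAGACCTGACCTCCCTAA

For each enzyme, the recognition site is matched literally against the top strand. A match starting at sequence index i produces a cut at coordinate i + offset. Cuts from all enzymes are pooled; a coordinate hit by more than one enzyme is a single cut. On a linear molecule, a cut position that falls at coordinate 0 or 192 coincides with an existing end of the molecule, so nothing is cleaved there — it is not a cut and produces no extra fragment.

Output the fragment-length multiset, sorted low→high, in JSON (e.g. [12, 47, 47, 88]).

[3,4,5,5,5,6,6,6,7,7,7,8,8,8,8,10,11,11,11,12,14,14,16]

Per-enzyme occurrences:
  YnoIV (AGTTGT, off=4): starts [1, 31, 57, 91, 111] → cuts [5, 35, 61, 95, 115]
  FykI (CCTA, off=2): starts [11, 70, 136, 187] → cuts [13, 72, 138, 189]
  QalII (TTCT, off=3): starts [18, 37, 47, 53, 76, 146, 164] → cuts [21, 40, 50, 56, 79, 149, 167]
  ZebX (CCTG, off=3): starts [24, 106, 124, 131, 153, 178] → cuts [27, 109, 127, 134, 156, 181]

All cut coordinates (distinct, sorted): [5, 13, 21, 27, 35, 40, 50, 56, 61, 72, 79, 95, 109, 115, 127, 134, 138, 149, 156, 167, 181, 189]

Fragment lengths:
  [0,5): 5 bp
  [5,13): 8 bp
  [13,21): 8 bp
  [21,27): 6 bp
  [27,35): 8 bp
  [35,40): 5 bp
  [40,50): 10 bp
  [50,56): 6 bp
  [56,61): 5 bp
  [61,72): 11 bp
  [72,79): 7 bp
  [79,95): 16 bp
  [95,109): 14 bp
  [109,115): 6 bp
  [115,127): 12 bp
  [127,134): 7 bp
  [134,138): 4 bp
  [138,149): 11 bp
  [149,156): 7 bp
  [156,167): 11 bp
  [167,181): 14 bp
  [181,189): 8 bp
  [189,192): 3 bp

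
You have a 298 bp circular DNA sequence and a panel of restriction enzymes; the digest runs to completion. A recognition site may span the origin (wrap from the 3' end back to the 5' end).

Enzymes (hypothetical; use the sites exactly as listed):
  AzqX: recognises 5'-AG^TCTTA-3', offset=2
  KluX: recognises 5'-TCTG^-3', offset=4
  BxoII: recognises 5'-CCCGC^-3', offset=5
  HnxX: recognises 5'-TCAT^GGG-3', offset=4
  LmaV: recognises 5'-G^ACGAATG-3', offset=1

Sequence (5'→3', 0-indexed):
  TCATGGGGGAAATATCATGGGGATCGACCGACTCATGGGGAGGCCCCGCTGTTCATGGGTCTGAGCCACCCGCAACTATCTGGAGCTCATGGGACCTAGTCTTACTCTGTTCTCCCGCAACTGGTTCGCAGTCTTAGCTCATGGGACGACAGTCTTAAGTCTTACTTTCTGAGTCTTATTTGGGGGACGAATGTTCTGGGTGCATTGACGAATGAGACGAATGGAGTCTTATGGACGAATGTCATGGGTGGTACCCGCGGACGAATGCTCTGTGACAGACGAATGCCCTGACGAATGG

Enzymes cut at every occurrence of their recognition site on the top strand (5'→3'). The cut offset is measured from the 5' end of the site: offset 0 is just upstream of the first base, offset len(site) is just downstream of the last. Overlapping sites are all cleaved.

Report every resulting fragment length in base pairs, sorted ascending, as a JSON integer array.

[2,2,6,7,7,7,8,8,9,9,9,9,9,10,10,10,10,11,11,12,12,12,12,12,13,13,13,13,14,18]

Scan for sites:
  AzqX (AGTCTTA, off=2): starts [97, 129, 150, 157, 171, 224] → cuts [99, 131, 152, 159, 173, 226]
  KluX (TCTG, off=4): starts [59, 78, 105, 167, 194, 268] → cuts [63, 82, 109, 171, 198, 272]
  BxoII (CCCGC, off=5): starts [44, 68, 113, 253] → cuts [49, 73, 118, 258]
  HnxX (TCATGGG, off=4): starts [0, 14, 32, 52, 86, 138, 241] → cuts [4, 18, 36, 56, 90, 142, 245]
  LmaV (GACGAATG, off=1): starts [185, 206, 215, 233, 259, 277, 289] → cuts [186, 207, 216, 234, 260, 278, 290]

All cut coordinates (distinct, sorted): [4, 18, 36, 49, 56, 63, 73, 82, 90, 99, 109, 118, 131, 142, 152, 159, 171, 173, 186, 198, 207, 216, 226, 234, 245, 258, 260, 272, 278, 290]

Fragments:
  4→18: 14 bp
  18→36: 18 bp
  36→49: 13 bp
  49→56: 7 bp
  56→63: 7 bp
  63→73: 10 bp
  73→82: 9 bp
  82→90: 8 bp
  90→99: 9 bp
  99→109: 10 bp
  109→118: 9 bp
  118→131: 13 bp
  131→142: 11 bp
  142→152: 10 bp
  152→159: 7 bp
  159→171: 12 bp
  171→173: 2 bp
  173→186: 13 bp
  186→198: 12 bp
  198→207: 9 bp
  207→216: 9 bp
  216→226: 10 bp
  226→234: 8 bp
  234→245: 11 bp
  245→258: 13 bp
  258→260: 2 bp
  260→272: 12 bp
  272→278: 6 bp
  278→290: 12 bp
  290→4 (wrap): 298-290+4 = 12 bp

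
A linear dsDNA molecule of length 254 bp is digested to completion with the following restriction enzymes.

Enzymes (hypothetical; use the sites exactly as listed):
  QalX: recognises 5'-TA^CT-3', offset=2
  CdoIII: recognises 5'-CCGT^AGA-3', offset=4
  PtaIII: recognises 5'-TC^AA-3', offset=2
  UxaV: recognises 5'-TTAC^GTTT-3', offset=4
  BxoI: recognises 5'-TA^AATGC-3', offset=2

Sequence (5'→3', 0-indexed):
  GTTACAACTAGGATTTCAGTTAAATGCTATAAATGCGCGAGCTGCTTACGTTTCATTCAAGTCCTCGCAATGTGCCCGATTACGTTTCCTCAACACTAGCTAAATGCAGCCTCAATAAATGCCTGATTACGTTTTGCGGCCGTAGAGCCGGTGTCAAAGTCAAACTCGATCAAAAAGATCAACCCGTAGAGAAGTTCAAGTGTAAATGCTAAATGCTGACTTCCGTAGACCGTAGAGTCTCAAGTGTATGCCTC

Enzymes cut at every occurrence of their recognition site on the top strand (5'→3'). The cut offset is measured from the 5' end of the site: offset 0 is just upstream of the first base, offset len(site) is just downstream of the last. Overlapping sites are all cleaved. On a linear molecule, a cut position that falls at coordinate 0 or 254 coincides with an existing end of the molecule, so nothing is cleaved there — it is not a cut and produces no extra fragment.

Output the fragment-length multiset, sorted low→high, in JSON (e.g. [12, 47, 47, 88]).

[4,6,7,7,7,7,8,8,9,9,9,10,10,11,11,12,13,13,13,15,18,22,25]

Per-enzyme occurrences:
  QalX (TACT, off=2): no sites
  CdoIII (CCGTAGA, off=4): starts [139, 183, 222, 229] → cuts [143, 187, 226, 233]
  PtaIII (TCAA, off=2): starts [56, 89, 111, 153, 159, 169, 178, 195, 239] → cuts [58, 91, 113, 155, 161, 171, 180, 197, 241]
  UxaV (TTACGTTT, off=4): starts [45, 79, 126] → cuts [49, 83, 130]
  BxoI (TAAATGC, off=2): starts [20, 29, 100, 115, 202, 209] → cuts [22, 31, 102, 117, 204, 211]

All cut coordinates (distinct, sorted): [22, 31, 49, 58, 83, 91, 102, 113, 117, 130, 143, 155, 161, 171, 180, 187, 197, 204, 211, 226, 233, 241]

Fragments:
  [0,22): 22 bp
  [22,31): 9 bp
  [31,49): 18 bp
  [49,58): 9 bp
  [58,83): 25 bp
  [83,91): 8 bp
  [91,102): 11 bp
  [102,113): 11 bp
  [113,117): 4 bp
  [117,130): 13 bp
  [130,143): 13 bp
  [143,155): 12 bp
  [155,161): 6 bp
  [161,171): 10 bp
  [171,180): 9 bp
  [180,187): 7 bp
  [187,197): 10 bp
  [197,204): 7 bp
  [204,211): 7 bp
  [211,226): 15 bp
  [226,233): 7 bp
  [233,241): 8 bp
  [241,254): 13 bp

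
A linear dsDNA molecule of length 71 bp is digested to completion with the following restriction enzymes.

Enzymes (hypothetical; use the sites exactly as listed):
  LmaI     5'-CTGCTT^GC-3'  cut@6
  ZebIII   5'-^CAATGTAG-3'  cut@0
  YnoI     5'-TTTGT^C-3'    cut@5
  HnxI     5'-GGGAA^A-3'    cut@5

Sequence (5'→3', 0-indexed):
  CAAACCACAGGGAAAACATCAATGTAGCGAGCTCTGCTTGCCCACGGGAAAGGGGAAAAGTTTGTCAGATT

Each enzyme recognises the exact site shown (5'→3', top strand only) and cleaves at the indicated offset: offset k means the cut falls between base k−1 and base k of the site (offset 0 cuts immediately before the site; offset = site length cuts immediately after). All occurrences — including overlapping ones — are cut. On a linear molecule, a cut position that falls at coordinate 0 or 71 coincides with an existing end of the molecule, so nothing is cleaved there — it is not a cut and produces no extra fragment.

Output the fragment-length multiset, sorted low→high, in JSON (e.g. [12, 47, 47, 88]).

Scan for sites:
  LmaI CTGCTTGC/6: at [33] ⇒ [39]
  ZebIII CAATGTAG/0: at [19] ⇒ [19]
  YnoI TTTGTC/5: at [60] ⇒ [65]
  HnxI GGGAAA/5: at [9, 45, 52] ⇒ [14, 50, 57]

All cut coordinates (distinct, sorted): [14, 19, 39, 50, 57, 65]

Fragments:
  [0,14): 14 bp
  [14,19): 5 bp
  [19,39): 20 bp
  [39,50): 11 bp
  [50,57): 7 bp
  [57,65): 8 bp
  [65,71): 6 bp

[5,6,7,8,11,14,20]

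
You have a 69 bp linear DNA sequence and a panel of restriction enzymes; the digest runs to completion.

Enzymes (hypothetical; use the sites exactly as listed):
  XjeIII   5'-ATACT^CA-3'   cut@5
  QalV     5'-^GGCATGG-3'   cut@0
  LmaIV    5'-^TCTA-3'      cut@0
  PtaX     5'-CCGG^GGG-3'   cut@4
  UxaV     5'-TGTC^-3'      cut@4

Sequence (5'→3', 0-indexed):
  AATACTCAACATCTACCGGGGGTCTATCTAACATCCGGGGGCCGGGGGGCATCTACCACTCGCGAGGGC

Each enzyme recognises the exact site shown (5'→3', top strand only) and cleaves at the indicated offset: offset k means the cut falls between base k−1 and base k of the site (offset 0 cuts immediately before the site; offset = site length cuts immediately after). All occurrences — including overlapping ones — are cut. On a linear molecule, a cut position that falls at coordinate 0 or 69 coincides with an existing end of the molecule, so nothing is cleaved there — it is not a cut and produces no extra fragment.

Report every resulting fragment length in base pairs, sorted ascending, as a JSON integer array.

Site scan:
  XjeIII (ATACTCA, off=5): starts [1] → cuts [6]
  QalV (GGCATGG, off=0): no sites
  LmaIV (TCTA, off=0): starts [11, 22, 26, 51] → cuts [11, 22, 26, 51]
  PtaX (CCGGGGG, off=4): starts [15, 34, 41] → cuts [19, 38, 45]
  UxaV (TGTC, off=4): no sites

All cut coordinates (distinct, sorted): [6, 11, 19, 22, 26, 38, 45, 51]

Fragments:
  [0,6): 6 bp
  [6,11): 5 bp
  [11,19): 8 bp
  [19,22): 3 bp
  [22,26): 4 bp
  [26,38): 12 bp
  [38,45): 7 bp
  [45,51): 6 bp
  [51,69): 18 bp

[3,4,5,6,6,7,8,12,18]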